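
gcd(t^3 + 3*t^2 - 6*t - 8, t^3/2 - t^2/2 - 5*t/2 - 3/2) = t + 1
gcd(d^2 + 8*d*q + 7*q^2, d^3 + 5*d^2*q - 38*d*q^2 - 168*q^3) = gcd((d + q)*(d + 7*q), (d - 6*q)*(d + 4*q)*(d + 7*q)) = d + 7*q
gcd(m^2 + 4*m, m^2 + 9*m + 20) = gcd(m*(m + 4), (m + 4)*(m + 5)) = m + 4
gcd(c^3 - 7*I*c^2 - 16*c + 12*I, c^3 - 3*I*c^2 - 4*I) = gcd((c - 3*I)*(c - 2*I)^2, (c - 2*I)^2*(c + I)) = c^2 - 4*I*c - 4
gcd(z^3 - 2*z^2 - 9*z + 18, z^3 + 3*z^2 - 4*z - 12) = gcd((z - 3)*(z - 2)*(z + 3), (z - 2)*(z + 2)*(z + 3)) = z^2 + z - 6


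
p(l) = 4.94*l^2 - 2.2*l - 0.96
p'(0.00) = -2.20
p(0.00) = -0.96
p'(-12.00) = -120.76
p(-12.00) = 736.80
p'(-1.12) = -13.27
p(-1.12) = 7.70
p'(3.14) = 28.82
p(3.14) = 40.84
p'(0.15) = -0.72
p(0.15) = -1.18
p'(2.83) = 25.76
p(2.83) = 32.38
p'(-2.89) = -30.75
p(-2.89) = 46.66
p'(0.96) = 7.28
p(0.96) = 1.48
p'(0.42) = 1.95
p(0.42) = -1.01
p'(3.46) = 31.98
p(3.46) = 50.57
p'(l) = 9.88*l - 2.2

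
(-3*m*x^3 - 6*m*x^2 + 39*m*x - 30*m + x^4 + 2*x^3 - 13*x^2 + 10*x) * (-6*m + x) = 18*m^2*x^3 + 36*m^2*x^2 - 234*m^2*x + 180*m^2 - 9*m*x^4 - 18*m*x^3 + 117*m*x^2 - 90*m*x + x^5 + 2*x^4 - 13*x^3 + 10*x^2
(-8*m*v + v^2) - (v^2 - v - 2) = -8*m*v + v + 2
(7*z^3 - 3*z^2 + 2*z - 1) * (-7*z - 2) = -49*z^4 + 7*z^3 - 8*z^2 + 3*z + 2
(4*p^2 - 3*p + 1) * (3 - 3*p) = -12*p^3 + 21*p^2 - 12*p + 3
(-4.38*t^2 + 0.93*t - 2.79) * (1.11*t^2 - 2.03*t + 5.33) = -4.8618*t^4 + 9.9237*t^3 - 28.3302*t^2 + 10.6206*t - 14.8707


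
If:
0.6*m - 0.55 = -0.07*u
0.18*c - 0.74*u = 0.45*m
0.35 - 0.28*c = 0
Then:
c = 1.25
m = 0.95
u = -0.27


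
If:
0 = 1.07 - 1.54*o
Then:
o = 0.69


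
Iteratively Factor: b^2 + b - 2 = (b - 1)*(b + 2)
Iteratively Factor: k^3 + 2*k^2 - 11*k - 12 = (k - 3)*(k^2 + 5*k + 4) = (k - 3)*(k + 4)*(k + 1)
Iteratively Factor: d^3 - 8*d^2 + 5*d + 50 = (d - 5)*(d^2 - 3*d - 10) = (d - 5)^2*(d + 2)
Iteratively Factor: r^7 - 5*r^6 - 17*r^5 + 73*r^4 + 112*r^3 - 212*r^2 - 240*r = (r + 2)*(r^6 - 7*r^5 - 3*r^4 + 79*r^3 - 46*r^2 - 120*r) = (r + 2)*(r + 3)*(r^5 - 10*r^4 + 27*r^3 - 2*r^2 - 40*r) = (r - 4)*(r + 2)*(r + 3)*(r^4 - 6*r^3 + 3*r^2 + 10*r) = (r - 5)*(r - 4)*(r + 2)*(r + 3)*(r^3 - r^2 - 2*r) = r*(r - 5)*(r - 4)*(r + 2)*(r + 3)*(r^2 - r - 2) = r*(r - 5)*(r - 4)*(r + 1)*(r + 2)*(r + 3)*(r - 2)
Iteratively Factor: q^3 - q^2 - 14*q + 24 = (q + 4)*(q^2 - 5*q + 6) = (q - 2)*(q + 4)*(q - 3)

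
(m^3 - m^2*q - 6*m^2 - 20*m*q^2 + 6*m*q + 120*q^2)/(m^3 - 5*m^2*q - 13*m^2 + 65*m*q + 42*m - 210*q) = (m + 4*q)/(m - 7)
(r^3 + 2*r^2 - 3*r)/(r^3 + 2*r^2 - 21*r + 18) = r*(r + 3)/(r^2 + 3*r - 18)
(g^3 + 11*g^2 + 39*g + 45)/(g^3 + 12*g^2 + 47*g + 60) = (g + 3)/(g + 4)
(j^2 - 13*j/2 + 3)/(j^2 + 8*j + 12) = (j^2 - 13*j/2 + 3)/(j^2 + 8*j + 12)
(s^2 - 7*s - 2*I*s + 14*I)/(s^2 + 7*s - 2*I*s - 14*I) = (s - 7)/(s + 7)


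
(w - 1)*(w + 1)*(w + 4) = w^3 + 4*w^2 - w - 4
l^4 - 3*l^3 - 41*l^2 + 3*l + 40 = (l - 8)*(l - 1)*(l + 1)*(l + 5)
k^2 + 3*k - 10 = (k - 2)*(k + 5)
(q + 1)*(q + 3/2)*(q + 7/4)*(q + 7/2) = q^4 + 31*q^3/4 + 83*q^2/4 + 371*q/16 + 147/16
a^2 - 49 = (a - 7)*(a + 7)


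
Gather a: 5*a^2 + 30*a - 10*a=5*a^2 + 20*a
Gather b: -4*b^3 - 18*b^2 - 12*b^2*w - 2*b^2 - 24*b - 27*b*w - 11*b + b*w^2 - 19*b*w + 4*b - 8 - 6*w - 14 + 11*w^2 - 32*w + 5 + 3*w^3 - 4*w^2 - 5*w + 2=-4*b^3 + b^2*(-12*w - 20) + b*(w^2 - 46*w - 31) + 3*w^3 + 7*w^2 - 43*w - 15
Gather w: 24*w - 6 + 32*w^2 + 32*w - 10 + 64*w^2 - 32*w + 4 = 96*w^2 + 24*w - 12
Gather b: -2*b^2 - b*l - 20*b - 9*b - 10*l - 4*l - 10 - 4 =-2*b^2 + b*(-l - 29) - 14*l - 14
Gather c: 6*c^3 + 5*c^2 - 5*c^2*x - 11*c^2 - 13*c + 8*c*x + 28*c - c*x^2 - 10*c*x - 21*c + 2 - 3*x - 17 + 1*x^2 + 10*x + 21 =6*c^3 + c^2*(-5*x - 6) + c*(-x^2 - 2*x - 6) + x^2 + 7*x + 6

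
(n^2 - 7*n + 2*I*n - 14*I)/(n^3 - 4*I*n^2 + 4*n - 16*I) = (n - 7)/(n^2 - 6*I*n - 8)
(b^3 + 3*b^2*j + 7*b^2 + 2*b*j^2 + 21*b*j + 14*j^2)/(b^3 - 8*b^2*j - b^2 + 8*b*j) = (b^3 + 3*b^2*j + 7*b^2 + 2*b*j^2 + 21*b*j + 14*j^2)/(b*(b^2 - 8*b*j - b + 8*j))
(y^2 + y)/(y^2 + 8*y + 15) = y*(y + 1)/(y^2 + 8*y + 15)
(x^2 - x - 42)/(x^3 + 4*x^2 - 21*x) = (x^2 - x - 42)/(x*(x^2 + 4*x - 21))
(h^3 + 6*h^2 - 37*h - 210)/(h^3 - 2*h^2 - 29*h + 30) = (h + 7)/(h - 1)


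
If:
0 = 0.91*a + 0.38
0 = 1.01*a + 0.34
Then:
No Solution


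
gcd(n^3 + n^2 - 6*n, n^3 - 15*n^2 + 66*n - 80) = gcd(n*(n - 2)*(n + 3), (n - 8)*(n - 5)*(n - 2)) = n - 2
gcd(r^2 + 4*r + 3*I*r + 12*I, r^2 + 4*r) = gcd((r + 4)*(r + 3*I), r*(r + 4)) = r + 4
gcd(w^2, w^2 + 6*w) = w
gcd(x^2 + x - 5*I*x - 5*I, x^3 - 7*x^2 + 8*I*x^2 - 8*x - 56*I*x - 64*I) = x + 1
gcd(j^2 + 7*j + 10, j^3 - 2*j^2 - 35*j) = j + 5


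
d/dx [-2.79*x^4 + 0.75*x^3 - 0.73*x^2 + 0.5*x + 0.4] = -11.16*x^3 + 2.25*x^2 - 1.46*x + 0.5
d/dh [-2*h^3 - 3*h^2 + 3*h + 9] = -6*h^2 - 6*h + 3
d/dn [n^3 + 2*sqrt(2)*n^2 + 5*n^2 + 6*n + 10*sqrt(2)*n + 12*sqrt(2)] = 3*n^2 + 4*sqrt(2)*n + 10*n + 6 + 10*sqrt(2)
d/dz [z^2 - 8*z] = 2*z - 8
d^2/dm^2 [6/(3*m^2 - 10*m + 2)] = 12*(-9*m^2 + 30*m + 4*(3*m - 5)^2 - 6)/(3*m^2 - 10*m + 2)^3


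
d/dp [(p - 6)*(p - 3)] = 2*p - 9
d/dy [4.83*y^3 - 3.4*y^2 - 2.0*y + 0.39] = 14.49*y^2 - 6.8*y - 2.0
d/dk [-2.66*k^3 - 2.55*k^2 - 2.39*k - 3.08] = -7.98*k^2 - 5.1*k - 2.39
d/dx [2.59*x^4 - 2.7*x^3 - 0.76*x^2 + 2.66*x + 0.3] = 10.36*x^3 - 8.1*x^2 - 1.52*x + 2.66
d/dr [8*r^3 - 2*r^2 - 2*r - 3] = 24*r^2 - 4*r - 2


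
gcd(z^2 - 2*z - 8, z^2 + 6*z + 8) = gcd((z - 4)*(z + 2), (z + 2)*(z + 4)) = z + 2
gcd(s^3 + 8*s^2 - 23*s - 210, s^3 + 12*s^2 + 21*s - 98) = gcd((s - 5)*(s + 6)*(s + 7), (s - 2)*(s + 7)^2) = s + 7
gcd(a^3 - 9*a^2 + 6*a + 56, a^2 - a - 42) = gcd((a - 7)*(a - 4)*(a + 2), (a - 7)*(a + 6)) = a - 7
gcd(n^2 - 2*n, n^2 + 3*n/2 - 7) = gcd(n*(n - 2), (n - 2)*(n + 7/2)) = n - 2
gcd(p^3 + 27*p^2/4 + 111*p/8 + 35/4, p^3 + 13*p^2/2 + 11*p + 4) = p + 2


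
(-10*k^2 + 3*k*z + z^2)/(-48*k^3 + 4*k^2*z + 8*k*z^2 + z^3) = (5*k + z)/(24*k^2 + 10*k*z + z^2)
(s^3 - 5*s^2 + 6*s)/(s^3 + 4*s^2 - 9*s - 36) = s*(s - 2)/(s^2 + 7*s + 12)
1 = 1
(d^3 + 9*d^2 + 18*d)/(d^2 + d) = (d^2 + 9*d + 18)/(d + 1)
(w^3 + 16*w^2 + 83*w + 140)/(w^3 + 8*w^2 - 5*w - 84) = (w + 5)/(w - 3)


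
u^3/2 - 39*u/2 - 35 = (u/2 + 1)*(u - 7)*(u + 5)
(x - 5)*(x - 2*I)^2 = x^3 - 5*x^2 - 4*I*x^2 - 4*x + 20*I*x + 20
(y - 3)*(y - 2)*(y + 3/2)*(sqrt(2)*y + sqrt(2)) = sqrt(2)*y^4 - 5*sqrt(2)*y^3/2 - 5*sqrt(2)*y^2 + 15*sqrt(2)*y/2 + 9*sqrt(2)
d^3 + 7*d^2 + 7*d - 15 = (d - 1)*(d + 3)*(d + 5)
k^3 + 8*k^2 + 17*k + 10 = (k + 1)*(k + 2)*(k + 5)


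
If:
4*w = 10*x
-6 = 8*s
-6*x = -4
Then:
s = -3/4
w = 5/3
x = 2/3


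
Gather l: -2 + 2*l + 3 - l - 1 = l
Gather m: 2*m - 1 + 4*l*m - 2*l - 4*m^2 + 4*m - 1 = -2*l - 4*m^2 + m*(4*l + 6) - 2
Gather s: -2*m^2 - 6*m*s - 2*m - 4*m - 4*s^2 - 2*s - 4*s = -2*m^2 - 6*m - 4*s^2 + s*(-6*m - 6)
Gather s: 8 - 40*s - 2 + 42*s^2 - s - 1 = 42*s^2 - 41*s + 5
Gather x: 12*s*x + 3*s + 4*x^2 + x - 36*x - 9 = 3*s + 4*x^2 + x*(12*s - 35) - 9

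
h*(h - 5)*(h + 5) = h^3 - 25*h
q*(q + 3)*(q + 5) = q^3 + 8*q^2 + 15*q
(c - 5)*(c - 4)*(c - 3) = c^3 - 12*c^2 + 47*c - 60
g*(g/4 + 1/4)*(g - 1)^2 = g^4/4 - g^3/4 - g^2/4 + g/4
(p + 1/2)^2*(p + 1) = p^3 + 2*p^2 + 5*p/4 + 1/4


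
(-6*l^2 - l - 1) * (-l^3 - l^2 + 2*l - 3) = 6*l^5 + 7*l^4 - 10*l^3 + 17*l^2 + l + 3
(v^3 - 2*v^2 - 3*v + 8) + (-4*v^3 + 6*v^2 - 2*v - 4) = -3*v^3 + 4*v^2 - 5*v + 4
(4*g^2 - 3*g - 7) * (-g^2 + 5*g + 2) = -4*g^4 + 23*g^3 - 41*g - 14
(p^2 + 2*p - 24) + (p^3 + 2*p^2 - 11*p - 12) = p^3 + 3*p^2 - 9*p - 36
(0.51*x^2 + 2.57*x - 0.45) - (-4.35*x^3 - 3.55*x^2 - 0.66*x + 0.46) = 4.35*x^3 + 4.06*x^2 + 3.23*x - 0.91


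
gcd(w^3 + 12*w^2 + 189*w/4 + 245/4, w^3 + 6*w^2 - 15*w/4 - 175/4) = w^2 + 17*w/2 + 35/2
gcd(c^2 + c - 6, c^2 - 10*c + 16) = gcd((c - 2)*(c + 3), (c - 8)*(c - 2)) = c - 2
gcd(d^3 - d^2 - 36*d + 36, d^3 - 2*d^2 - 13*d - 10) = 1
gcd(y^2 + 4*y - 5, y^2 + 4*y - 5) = y^2 + 4*y - 5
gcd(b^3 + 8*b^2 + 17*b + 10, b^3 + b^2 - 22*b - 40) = b + 2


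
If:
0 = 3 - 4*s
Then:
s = 3/4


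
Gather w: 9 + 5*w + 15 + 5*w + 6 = 10*w + 30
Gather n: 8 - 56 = -48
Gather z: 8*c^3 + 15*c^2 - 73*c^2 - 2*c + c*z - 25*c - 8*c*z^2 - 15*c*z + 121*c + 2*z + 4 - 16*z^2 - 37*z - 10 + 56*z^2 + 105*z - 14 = 8*c^3 - 58*c^2 + 94*c + z^2*(40 - 8*c) + z*(70 - 14*c) - 20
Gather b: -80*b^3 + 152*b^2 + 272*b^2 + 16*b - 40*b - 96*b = -80*b^3 + 424*b^2 - 120*b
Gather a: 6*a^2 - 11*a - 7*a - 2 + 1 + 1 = 6*a^2 - 18*a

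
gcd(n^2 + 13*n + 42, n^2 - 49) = n + 7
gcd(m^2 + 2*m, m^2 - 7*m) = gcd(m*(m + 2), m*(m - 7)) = m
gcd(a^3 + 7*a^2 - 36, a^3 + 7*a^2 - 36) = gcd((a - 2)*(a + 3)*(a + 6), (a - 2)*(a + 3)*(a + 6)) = a^3 + 7*a^2 - 36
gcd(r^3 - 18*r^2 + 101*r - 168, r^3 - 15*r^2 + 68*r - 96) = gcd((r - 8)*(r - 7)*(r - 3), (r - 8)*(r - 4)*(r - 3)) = r^2 - 11*r + 24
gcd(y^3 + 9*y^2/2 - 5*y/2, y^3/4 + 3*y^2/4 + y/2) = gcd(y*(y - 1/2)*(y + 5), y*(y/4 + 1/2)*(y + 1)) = y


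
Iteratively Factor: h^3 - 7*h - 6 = (h - 3)*(h^2 + 3*h + 2) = (h - 3)*(h + 2)*(h + 1)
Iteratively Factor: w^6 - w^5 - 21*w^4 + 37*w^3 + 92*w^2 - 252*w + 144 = (w - 2)*(w^5 + w^4 - 19*w^3 - w^2 + 90*w - 72) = (w - 3)*(w - 2)*(w^4 + 4*w^3 - 7*w^2 - 22*w + 24) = (w - 3)*(w - 2)*(w + 4)*(w^3 - 7*w + 6) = (w - 3)*(w - 2)*(w + 3)*(w + 4)*(w^2 - 3*w + 2) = (w - 3)*(w - 2)*(w - 1)*(w + 3)*(w + 4)*(w - 2)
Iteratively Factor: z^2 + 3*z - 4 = (z + 4)*(z - 1)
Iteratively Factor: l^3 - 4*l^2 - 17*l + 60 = (l + 4)*(l^2 - 8*l + 15) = (l - 3)*(l + 4)*(l - 5)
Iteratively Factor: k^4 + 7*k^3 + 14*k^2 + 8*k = (k + 4)*(k^3 + 3*k^2 + 2*k) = k*(k + 4)*(k^2 + 3*k + 2) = k*(k + 1)*(k + 4)*(k + 2)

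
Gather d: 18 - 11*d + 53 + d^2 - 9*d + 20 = d^2 - 20*d + 91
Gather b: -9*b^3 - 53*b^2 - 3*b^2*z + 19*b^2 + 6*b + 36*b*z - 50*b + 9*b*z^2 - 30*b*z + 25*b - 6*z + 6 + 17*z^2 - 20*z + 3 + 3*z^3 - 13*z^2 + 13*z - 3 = -9*b^3 + b^2*(-3*z - 34) + b*(9*z^2 + 6*z - 19) + 3*z^3 + 4*z^2 - 13*z + 6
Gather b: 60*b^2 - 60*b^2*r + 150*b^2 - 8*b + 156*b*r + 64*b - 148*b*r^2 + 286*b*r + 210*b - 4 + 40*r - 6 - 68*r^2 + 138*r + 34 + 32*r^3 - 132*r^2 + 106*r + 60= b^2*(210 - 60*r) + b*(-148*r^2 + 442*r + 266) + 32*r^3 - 200*r^2 + 284*r + 84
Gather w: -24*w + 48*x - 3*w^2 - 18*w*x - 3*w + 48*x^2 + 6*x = -3*w^2 + w*(-18*x - 27) + 48*x^2 + 54*x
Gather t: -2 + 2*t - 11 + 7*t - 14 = 9*t - 27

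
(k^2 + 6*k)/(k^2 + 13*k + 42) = k/(k + 7)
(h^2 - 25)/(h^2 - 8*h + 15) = (h + 5)/(h - 3)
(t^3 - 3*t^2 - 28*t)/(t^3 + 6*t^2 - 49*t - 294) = t*(t + 4)/(t^2 + 13*t + 42)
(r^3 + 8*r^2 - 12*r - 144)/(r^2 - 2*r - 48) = (r^2 + 2*r - 24)/(r - 8)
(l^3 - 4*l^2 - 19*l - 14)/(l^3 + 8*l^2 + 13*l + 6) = (l^2 - 5*l - 14)/(l^2 + 7*l + 6)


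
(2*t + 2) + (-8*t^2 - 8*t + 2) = -8*t^2 - 6*t + 4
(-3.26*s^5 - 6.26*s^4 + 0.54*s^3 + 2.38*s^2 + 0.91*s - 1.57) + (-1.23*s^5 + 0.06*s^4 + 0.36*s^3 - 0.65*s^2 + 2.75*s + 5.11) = -4.49*s^5 - 6.2*s^4 + 0.9*s^3 + 1.73*s^2 + 3.66*s + 3.54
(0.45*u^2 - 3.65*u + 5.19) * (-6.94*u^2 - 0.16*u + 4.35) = -3.123*u^4 + 25.259*u^3 - 33.4771*u^2 - 16.7079*u + 22.5765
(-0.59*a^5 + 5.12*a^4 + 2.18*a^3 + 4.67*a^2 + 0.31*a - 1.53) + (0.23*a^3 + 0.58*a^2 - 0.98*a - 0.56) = -0.59*a^5 + 5.12*a^4 + 2.41*a^3 + 5.25*a^2 - 0.67*a - 2.09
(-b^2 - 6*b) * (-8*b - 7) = 8*b^3 + 55*b^2 + 42*b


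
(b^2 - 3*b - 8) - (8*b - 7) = b^2 - 11*b - 1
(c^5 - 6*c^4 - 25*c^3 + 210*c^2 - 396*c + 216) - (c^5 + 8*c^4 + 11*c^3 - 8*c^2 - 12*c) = -14*c^4 - 36*c^3 + 218*c^2 - 384*c + 216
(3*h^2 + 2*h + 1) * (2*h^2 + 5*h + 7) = 6*h^4 + 19*h^3 + 33*h^2 + 19*h + 7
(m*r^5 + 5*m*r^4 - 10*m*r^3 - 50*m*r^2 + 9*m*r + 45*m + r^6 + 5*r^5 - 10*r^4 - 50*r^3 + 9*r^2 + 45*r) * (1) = m*r^5 + 5*m*r^4 - 10*m*r^3 - 50*m*r^2 + 9*m*r + 45*m + r^6 + 5*r^5 - 10*r^4 - 50*r^3 + 9*r^2 + 45*r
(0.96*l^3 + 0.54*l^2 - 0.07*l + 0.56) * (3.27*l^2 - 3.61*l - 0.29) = 3.1392*l^5 - 1.6998*l^4 - 2.4567*l^3 + 1.9273*l^2 - 2.0013*l - 0.1624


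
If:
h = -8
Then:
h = -8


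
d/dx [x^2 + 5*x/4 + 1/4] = 2*x + 5/4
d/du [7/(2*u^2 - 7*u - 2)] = 7*(7 - 4*u)/(-2*u^2 + 7*u + 2)^2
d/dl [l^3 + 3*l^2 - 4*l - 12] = 3*l^2 + 6*l - 4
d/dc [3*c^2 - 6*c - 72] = 6*c - 6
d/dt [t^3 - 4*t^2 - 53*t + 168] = 3*t^2 - 8*t - 53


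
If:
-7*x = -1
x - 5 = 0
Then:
No Solution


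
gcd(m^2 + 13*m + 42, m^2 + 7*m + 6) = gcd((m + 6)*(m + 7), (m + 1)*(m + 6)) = m + 6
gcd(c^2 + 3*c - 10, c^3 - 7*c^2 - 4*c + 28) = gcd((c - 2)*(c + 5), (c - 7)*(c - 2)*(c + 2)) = c - 2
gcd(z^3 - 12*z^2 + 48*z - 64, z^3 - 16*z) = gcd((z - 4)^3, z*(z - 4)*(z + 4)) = z - 4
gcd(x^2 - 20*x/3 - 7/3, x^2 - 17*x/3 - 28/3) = x - 7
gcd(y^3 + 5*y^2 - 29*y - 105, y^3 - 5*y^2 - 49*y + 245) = y^2 + 2*y - 35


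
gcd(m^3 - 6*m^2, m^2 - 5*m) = m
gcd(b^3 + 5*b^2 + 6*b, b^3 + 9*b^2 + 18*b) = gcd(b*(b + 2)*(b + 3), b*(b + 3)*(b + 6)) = b^2 + 3*b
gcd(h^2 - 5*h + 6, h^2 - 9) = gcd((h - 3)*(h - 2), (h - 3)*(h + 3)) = h - 3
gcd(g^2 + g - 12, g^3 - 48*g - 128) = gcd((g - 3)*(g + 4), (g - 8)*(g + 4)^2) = g + 4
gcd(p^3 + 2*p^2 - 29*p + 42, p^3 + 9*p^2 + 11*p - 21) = p + 7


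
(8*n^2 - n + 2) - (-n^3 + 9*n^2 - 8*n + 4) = n^3 - n^2 + 7*n - 2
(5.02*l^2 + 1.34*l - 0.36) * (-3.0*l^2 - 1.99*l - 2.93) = -15.06*l^4 - 14.0098*l^3 - 16.2952*l^2 - 3.2098*l + 1.0548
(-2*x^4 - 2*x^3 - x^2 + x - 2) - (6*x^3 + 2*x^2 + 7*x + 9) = -2*x^4 - 8*x^3 - 3*x^2 - 6*x - 11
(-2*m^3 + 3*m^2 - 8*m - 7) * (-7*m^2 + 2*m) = 14*m^5 - 25*m^4 + 62*m^3 + 33*m^2 - 14*m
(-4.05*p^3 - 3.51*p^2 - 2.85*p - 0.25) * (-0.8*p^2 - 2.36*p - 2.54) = 3.24*p^5 + 12.366*p^4 + 20.8506*p^3 + 15.8414*p^2 + 7.829*p + 0.635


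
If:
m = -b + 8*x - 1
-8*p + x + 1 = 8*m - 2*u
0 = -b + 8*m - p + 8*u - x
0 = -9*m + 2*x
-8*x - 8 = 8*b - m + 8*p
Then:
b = -307/283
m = -24/9905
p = 27/283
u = -347/2830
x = -108/9905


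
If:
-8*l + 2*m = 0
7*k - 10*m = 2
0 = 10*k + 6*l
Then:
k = 6/221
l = -10/221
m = -40/221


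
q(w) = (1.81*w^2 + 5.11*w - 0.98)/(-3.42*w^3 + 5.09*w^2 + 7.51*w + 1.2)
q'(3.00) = 2.50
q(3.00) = -1.34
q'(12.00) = 0.01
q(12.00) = -0.06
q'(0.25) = 1.45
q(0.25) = 0.12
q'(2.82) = 5.48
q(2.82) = -2.01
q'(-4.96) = -0.00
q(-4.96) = 0.04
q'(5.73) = 0.07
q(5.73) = -0.20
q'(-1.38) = -1.31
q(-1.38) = -0.48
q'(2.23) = 16.68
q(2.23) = 3.64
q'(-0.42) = 1.73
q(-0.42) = 3.50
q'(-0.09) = 37.21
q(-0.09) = -2.51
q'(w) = (3.62*w + 5.11)/(-3.42*w^3 + 5.09*w^2 + 7.51*w + 1.2) + (1.81*w^2 + 5.11*w - 0.98)*(10.26*w^2 - 10.18*w - 7.51)/(-3.42*w^3 + 5.09*w^2 + 7.51*w + 1.2)^2 = (6.1902*w^4 + 34.9524*w^3 - 22.4716*w^2 + 14.3204*w + 13.4918)/(11.6964*w^6 - 34.8156*w^5 - 25.4603*w^4 + 68.2438*w^3 + 68.6161*w^2 + 18.024*w + 1.44)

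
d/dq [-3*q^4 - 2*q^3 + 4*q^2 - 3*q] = -12*q^3 - 6*q^2 + 8*q - 3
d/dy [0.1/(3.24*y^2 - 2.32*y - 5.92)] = (0.232 - 0.648*y)/(-3.24*y^2 + 2.32*y + 5.92)^2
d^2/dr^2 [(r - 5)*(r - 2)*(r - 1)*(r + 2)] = 12*r^2 - 36*r + 2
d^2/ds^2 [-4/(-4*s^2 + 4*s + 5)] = 32*(4*s^2 - 4*s - 4*(2*s - 1)^2 - 5)/(-4*s^2 + 4*s + 5)^3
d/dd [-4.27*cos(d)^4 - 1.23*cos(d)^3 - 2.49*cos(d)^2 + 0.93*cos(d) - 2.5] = (17.08*cos(d)^3 + 3.69*cos(d)^2 + 4.98*cos(d) - 0.93)*sin(d)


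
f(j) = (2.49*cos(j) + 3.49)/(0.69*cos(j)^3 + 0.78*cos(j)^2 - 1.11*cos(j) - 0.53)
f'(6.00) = -55.99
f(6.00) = -22.12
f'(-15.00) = 8.90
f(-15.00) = 3.47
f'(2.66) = -3.47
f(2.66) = 2.19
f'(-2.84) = 1.73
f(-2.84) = 1.74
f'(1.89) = -206.71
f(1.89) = -21.47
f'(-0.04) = -20.90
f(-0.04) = -34.75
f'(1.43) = -3.55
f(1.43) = -5.74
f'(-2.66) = 3.47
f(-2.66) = 2.19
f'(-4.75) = -7.17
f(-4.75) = -6.28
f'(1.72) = -25.60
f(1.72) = -8.91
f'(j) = (2.49*cos(j) + 3.49)*(2.07*sin(j)*cos(j)^2 + 1.56*sin(j)*cos(j) - 1.11*sin(j))/(0.69*cos(j)^3 + 0.78*cos(j)^2 - 1.11*cos(j) - 0.53)^2 - 2.49*sin(j)/(0.69*cos(j)^3 + 0.78*cos(j)^2 - 1.11*cos(j) - 0.53) = (3.4362*cos(j)^3 + 9.1665*cos(j)^2 + 5.4444*cos(j) - 2.5542)*sin(j)/(0.4761*cos(j)^6 + 1.0764*cos(j)^5 - 0.9234*cos(j)^4 - 2.463*cos(j)^3 + 0.4053*cos(j)^2 + 1.1766*cos(j) + 0.2809)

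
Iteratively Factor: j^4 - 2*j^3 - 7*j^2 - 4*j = (j)*(j^3 - 2*j^2 - 7*j - 4) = j*(j + 1)*(j^2 - 3*j - 4) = j*(j - 4)*(j + 1)*(j + 1)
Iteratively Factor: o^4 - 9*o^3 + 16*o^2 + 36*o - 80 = (o - 2)*(o^3 - 7*o^2 + 2*o + 40) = (o - 5)*(o - 2)*(o^2 - 2*o - 8) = (o - 5)*(o - 4)*(o - 2)*(o + 2)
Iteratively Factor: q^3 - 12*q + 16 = (q + 4)*(q^2 - 4*q + 4) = (q - 2)*(q + 4)*(q - 2)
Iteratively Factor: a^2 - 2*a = (a)*(a - 2)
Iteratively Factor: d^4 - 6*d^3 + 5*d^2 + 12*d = (d - 3)*(d^3 - 3*d^2 - 4*d) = (d - 3)*(d + 1)*(d^2 - 4*d) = (d - 4)*(d - 3)*(d + 1)*(d)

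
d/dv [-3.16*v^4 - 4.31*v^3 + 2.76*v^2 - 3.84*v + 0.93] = -12.64*v^3 - 12.93*v^2 + 5.52*v - 3.84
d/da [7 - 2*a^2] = -4*a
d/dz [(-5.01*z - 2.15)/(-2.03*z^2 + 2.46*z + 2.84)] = (10.1703*z^2 - 12.3246*z - (4.06*z - 2.46)*(5.01*z + 2.15) - 14.2284)/(-2.03*z^2 + 2.46*z + 2.84)^2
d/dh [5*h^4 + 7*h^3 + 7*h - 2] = 20*h^3 + 21*h^2 + 7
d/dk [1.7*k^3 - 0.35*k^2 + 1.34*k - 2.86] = 5.1*k^2 - 0.7*k + 1.34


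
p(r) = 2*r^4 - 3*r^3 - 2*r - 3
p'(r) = 8*r^3 - 9*r^2 - 2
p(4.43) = 497.60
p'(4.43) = 516.88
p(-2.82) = 196.40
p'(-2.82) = -252.98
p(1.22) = -6.46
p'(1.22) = -0.87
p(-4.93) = 1547.79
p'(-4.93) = -1179.33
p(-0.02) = -2.96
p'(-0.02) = -2.00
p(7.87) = 6191.29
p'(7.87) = 3340.12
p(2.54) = 26.01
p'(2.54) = 71.03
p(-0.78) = 0.72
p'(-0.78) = -11.27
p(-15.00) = 111402.00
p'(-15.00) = -29027.00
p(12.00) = 36261.00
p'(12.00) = 12526.00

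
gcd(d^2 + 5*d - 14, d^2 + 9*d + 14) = d + 7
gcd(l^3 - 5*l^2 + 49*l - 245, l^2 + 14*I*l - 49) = l + 7*I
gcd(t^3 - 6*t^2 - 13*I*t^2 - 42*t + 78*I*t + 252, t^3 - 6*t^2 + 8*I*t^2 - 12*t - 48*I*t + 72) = t - 6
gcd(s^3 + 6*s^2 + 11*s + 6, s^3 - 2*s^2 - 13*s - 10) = s^2 + 3*s + 2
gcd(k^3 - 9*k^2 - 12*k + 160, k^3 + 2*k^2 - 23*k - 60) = k^2 - k - 20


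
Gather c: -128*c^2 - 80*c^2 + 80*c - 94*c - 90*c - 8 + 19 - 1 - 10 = -208*c^2 - 104*c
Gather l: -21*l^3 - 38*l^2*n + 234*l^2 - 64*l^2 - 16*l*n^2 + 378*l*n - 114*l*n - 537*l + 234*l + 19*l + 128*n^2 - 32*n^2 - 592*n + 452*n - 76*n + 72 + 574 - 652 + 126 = -21*l^3 + l^2*(170 - 38*n) + l*(-16*n^2 + 264*n - 284) + 96*n^2 - 216*n + 120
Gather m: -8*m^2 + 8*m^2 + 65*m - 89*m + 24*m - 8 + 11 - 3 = 0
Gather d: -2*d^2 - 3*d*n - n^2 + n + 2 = -2*d^2 - 3*d*n - n^2 + n + 2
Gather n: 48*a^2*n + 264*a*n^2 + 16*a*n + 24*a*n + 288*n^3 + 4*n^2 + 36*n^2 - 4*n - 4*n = 288*n^3 + n^2*(264*a + 40) + n*(48*a^2 + 40*a - 8)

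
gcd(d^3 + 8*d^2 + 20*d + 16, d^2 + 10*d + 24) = d + 4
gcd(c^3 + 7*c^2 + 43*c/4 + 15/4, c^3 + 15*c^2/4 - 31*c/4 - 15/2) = c + 5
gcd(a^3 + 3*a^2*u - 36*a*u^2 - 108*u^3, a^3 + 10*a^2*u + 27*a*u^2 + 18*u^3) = a^2 + 9*a*u + 18*u^2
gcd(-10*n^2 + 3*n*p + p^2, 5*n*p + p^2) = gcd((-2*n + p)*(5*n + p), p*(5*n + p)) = 5*n + p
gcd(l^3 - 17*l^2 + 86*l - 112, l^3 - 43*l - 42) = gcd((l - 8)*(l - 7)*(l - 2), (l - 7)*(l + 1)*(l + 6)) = l - 7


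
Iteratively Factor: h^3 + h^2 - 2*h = (h - 1)*(h^2 + 2*h) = (h - 1)*(h + 2)*(h)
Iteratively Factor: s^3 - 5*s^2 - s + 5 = (s - 1)*(s^2 - 4*s - 5) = (s - 5)*(s - 1)*(s + 1)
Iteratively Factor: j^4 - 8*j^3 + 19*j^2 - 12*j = (j - 3)*(j^3 - 5*j^2 + 4*j) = (j - 4)*(j - 3)*(j^2 - j) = j*(j - 4)*(j - 3)*(j - 1)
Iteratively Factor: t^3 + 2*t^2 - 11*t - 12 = (t + 4)*(t^2 - 2*t - 3) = (t + 1)*(t + 4)*(t - 3)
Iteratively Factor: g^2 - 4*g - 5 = (g - 5)*(g + 1)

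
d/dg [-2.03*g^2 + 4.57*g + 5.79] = 4.57 - 4.06*g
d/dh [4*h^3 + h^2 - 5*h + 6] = 12*h^2 + 2*h - 5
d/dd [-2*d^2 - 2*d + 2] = -4*d - 2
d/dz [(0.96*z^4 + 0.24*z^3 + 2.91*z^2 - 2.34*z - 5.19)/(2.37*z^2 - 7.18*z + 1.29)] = (4.5504*z^5 - 20.1096*z^4 + 1.5072*z^3 - 14.4192*z^2 + 32.1084*z - 40.2828)/(5.6169*z^4 - 34.0332*z^3 + 57.667*z^2 - 18.5244*z + 1.6641)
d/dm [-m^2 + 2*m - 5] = 2 - 2*m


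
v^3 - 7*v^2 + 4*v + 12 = (v - 6)*(v - 2)*(v + 1)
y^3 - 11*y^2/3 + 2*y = y*(y - 3)*(y - 2/3)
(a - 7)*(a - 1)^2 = a^3 - 9*a^2 + 15*a - 7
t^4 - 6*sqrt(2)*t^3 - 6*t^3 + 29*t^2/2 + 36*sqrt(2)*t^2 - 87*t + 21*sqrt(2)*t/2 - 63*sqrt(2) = (t - 6)*(t - 7*sqrt(2)/2)*(t - 3*sqrt(2))*(t + sqrt(2)/2)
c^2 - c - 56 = (c - 8)*(c + 7)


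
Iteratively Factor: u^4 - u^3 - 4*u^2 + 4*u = (u - 1)*(u^3 - 4*u) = u*(u - 1)*(u^2 - 4) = u*(u - 2)*(u - 1)*(u + 2)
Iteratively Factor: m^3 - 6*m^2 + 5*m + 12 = (m - 4)*(m^2 - 2*m - 3) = (m - 4)*(m + 1)*(m - 3)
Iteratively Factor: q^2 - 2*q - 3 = (q + 1)*(q - 3)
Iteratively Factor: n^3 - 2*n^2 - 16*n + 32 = (n + 4)*(n^2 - 6*n + 8) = (n - 4)*(n + 4)*(n - 2)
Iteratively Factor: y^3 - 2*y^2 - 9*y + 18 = (y + 3)*(y^2 - 5*y + 6) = (y - 3)*(y + 3)*(y - 2)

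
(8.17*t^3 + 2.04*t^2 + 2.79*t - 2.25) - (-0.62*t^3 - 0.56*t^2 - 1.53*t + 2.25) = 8.79*t^3 + 2.6*t^2 + 4.32*t - 4.5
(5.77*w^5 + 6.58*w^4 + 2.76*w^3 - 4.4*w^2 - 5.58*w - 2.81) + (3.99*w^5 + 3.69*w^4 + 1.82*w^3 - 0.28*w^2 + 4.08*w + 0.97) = 9.76*w^5 + 10.27*w^4 + 4.58*w^3 - 4.68*w^2 - 1.5*w - 1.84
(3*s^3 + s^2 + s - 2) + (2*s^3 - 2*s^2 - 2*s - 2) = 5*s^3 - s^2 - s - 4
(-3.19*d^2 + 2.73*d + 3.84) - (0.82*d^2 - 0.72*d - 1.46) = -4.01*d^2 + 3.45*d + 5.3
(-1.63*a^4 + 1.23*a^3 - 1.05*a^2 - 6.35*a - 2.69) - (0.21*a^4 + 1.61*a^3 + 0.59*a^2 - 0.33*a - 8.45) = -1.84*a^4 - 0.38*a^3 - 1.64*a^2 - 6.02*a + 5.76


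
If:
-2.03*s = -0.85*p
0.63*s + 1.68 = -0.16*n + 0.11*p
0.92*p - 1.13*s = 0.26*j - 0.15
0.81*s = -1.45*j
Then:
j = 0.07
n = -10.22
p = -0.30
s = -0.12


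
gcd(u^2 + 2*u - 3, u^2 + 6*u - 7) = u - 1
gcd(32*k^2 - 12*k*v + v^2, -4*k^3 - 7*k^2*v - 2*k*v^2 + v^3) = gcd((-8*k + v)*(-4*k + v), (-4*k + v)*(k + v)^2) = -4*k + v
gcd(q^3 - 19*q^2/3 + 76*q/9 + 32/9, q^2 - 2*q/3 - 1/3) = q + 1/3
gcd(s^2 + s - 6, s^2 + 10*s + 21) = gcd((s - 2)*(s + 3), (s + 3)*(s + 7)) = s + 3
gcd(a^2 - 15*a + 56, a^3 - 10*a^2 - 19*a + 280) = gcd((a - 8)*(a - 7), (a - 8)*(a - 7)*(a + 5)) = a^2 - 15*a + 56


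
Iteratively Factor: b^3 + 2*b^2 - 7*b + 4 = (b - 1)*(b^2 + 3*b - 4) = (b - 1)^2*(b + 4)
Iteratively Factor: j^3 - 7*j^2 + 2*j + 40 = (j - 5)*(j^2 - 2*j - 8) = (j - 5)*(j + 2)*(j - 4)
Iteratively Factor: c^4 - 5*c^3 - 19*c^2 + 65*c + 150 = (c + 3)*(c^3 - 8*c^2 + 5*c + 50) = (c - 5)*(c + 3)*(c^2 - 3*c - 10) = (c - 5)^2*(c + 3)*(c + 2)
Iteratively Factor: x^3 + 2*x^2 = (x)*(x^2 + 2*x) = x*(x + 2)*(x)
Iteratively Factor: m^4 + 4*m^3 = (m)*(m^3 + 4*m^2) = m^2*(m^2 + 4*m) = m^3*(m + 4)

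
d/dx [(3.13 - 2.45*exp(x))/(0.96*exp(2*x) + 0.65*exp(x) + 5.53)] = (2.352*exp(2*x) - 6.0096*exp(x) - 15.583)*exp(x)/(0.9216*exp(4*x) + 1.248*exp(3*x) + 11.0401*exp(2*x) + 7.189*exp(x) + 30.5809)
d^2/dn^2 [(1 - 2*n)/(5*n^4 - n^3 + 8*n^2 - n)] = 2*(-300*n^7 + 330*n^6 - 321*n^5 + 384*n^4 - 200*n^3 + 195*n^2 - 24*n + 1)/(n^3*(125*n^9 - 75*n^8 + 615*n^7 - 316*n^6 + 1014*n^5 - 435*n^4 + 575*n^3 - 195*n^2 + 24*n - 1))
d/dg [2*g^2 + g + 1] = 4*g + 1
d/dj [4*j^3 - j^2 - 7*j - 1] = 12*j^2 - 2*j - 7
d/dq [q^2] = 2*q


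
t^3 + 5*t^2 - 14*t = t*(t - 2)*(t + 7)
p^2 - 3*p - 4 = (p - 4)*(p + 1)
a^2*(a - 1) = a^3 - a^2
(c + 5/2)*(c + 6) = c^2 + 17*c/2 + 15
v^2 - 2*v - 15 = (v - 5)*(v + 3)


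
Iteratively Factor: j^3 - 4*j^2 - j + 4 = (j - 1)*(j^2 - 3*j - 4) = (j - 1)*(j + 1)*(j - 4)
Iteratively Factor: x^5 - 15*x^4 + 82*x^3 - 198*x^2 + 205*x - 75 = (x - 1)*(x^4 - 14*x^3 + 68*x^2 - 130*x + 75) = (x - 3)*(x - 1)*(x^3 - 11*x^2 + 35*x - 25) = (x - 5)*(x - 3)*(x - 1)*(x^2 - 6*x + 5) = (x - 5)*(x - 3)*(x - 1)^2*(x - 5)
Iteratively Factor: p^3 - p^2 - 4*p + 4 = (p + 2)*(p^2 - 3*p + 2) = (p - 1)*(p + 2)*(p - 2)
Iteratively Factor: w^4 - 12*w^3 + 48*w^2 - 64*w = (w - 4)*(w^3 - 8*w^2 + 16*w) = (w - 4)^2*(w^2 - 4*w) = w*(w - 4)^2*(w - 4)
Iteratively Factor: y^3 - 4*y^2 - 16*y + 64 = (y - 4)*(y^2 - 16) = (y - 4)*(y + 4)*(y - 4)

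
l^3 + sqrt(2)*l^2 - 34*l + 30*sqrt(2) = (l - 3*sqrt(2))*(l - sqrt(2))*(l + 5*sqrt(2))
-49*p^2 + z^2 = (-7*p + z)*(7*p + z)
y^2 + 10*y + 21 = (y + 3)*(y + 7)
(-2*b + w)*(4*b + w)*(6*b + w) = -48*b^3 + 4*b^2*w + 8*b*w^2 + w^3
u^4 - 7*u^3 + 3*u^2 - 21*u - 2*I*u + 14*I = (u - 7)*(u - I)^2*(u + 2*I)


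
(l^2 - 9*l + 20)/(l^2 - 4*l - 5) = (l - 4)/(l + 1)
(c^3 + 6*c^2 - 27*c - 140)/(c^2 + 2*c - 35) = c + 4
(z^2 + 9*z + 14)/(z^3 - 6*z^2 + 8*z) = (z^2 + 9*z + 14)/(z*(z^2 - 6*z + 8))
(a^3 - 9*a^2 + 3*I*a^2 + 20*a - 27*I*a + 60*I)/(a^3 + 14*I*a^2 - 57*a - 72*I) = (a^2 - 9*a + 20)/(a^2 + 11*I*a - 24)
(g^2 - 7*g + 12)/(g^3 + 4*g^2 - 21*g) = (g - 4)/(g*(g + 7))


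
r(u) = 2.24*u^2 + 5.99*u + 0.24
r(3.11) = 40.53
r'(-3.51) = -9.73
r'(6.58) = 35.47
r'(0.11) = 6.48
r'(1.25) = 11.59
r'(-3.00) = -7.45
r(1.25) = 11.23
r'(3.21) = 20.37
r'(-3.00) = -7.45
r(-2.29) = -1.73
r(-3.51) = 6.81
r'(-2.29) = -4.27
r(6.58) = 136.64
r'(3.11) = 19.92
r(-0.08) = -0.22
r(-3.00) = 2.43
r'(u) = 4.48*u + 5.99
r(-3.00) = 2.43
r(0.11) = 0.93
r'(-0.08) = 5.63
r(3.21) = 42.55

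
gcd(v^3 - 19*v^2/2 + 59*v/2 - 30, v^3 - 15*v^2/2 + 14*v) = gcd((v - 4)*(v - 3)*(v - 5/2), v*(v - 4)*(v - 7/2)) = v - 4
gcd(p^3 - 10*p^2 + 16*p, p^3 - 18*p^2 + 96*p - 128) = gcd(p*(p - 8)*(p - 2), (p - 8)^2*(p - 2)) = p^2 - 10*p + 16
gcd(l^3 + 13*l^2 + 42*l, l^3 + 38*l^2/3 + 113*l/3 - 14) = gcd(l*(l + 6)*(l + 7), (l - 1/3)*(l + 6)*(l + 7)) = l^2 + 13*l + 42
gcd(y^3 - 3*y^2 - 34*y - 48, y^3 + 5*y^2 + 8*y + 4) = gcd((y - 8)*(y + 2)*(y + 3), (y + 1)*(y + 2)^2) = y + 2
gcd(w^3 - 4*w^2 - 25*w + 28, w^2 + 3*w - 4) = w^2 + 3*w - 4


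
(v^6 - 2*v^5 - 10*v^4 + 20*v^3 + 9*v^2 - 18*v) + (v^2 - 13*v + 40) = v^6 - 2*v^5 - 10*v^4 + 20*v^3 + 10*v^2 - 31*v + 40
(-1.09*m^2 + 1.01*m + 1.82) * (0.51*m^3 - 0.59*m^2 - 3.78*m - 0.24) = -0.5559*m^5 + 1.1582*m^4 + 4.4525*m^3 - 4.63*m^2 - 7.122*m - 0.4368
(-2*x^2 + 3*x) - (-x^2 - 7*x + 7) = -x^2 + 10*x - 7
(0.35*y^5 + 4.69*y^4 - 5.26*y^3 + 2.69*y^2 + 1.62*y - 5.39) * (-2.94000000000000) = -1.029*y^5 - 13.7886*y^4 + 15.4644*y^3 - 7.9086*y^2 - 4.7628*y + 15.8466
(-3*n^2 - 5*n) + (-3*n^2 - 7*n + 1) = -6*n^2 - 12*n + 1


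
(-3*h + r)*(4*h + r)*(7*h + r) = -84*h^3 - 5*h^2*r + 8*h*r^2 + r^3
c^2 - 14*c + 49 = (c - 7)^2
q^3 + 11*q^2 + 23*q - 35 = (q - 1)*(q + 5)*(q + 7)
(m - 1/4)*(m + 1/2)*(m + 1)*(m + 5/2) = m^4 + 15*m^3/4 + 13*m^2/4 + 3*m/16 - 5/16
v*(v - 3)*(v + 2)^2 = v^4 + v^3 - 8*v^2 - 12*v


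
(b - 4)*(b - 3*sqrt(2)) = b^2 - 3*sqrt(2)*b - 4*b + 12*sqrt(2)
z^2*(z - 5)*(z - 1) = z^4 - 6*z^3 + 5*z^2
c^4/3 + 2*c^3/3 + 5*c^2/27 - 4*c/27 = c*(c/3 + 1/3)*(c - 1/3)*(c + 4/3)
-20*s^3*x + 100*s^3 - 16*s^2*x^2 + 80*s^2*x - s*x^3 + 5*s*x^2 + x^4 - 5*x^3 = (-5*s + x)*(2*s + x)^2*(x - 5)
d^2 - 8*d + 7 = (d - 7)*(d - 1)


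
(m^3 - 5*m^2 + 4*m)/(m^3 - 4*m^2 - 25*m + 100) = m*(m - 1)/(m^2 - 25)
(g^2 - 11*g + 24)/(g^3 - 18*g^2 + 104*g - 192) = (g - 3)/(g^2 - 10*g + 24)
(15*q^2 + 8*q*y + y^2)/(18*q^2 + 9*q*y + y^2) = (5*q + y)/(6*q + y)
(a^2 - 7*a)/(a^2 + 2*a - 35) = a*(a - 7)/(a^2 + 2*a - 35)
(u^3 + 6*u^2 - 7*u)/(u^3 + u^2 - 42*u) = (u - 1)/(u - 6)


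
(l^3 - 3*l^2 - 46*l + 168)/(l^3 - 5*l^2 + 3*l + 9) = (l^3 - 3*l^2 - 46*l + 168)/(l^3 - 5*l^2 + 3*l + 9)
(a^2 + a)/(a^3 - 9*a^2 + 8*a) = (a + 1)/(a^2 - 9*a + 8)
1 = 1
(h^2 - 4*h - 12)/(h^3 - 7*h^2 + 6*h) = (h + 2)/(h*(h - 1))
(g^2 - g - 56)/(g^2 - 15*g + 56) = (g + 7)/(g - 7)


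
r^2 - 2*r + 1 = (r - 1)^2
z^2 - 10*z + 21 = (z - 7)*(z - 3)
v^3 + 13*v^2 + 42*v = v*(v + 6)*(v + 7)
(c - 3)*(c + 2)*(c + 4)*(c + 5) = c^4 + 8*c^3 + 5*c^2 - 74*c - 120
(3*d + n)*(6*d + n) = 18*d^2 + 9*d*n + n^2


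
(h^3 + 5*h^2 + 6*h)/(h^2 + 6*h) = (h^2 + 5*h + 6)/(h + 6)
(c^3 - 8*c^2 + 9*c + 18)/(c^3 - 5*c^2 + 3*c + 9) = (c - 6)/(c - 3)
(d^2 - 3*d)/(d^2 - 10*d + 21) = d/(d - 7)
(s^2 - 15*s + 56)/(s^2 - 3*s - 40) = (s - 7)/(s + 5)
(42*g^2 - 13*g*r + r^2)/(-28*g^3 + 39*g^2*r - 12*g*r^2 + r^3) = (-6*g + r)/(4*g^2 - 5*g*r + r^2)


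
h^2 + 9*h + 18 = (h + 3)*(h + 6)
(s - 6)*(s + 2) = s^2 - 4*s - 12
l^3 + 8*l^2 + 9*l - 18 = (l - 1)*(l + 3)*(l + 6)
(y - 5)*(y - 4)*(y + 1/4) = y^3 - 35*y^2/4 + 71*y/4 + 5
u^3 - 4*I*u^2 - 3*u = u*(u - 3*I)*(u - I)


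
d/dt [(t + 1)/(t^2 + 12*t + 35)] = (t^2 + 12*t - 2*(t + 1)*(t + 6) + 35)/(t^2 + 12*t + 35)^2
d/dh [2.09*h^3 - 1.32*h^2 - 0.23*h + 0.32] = 6.27*h^2 - 2.64*h - 0.23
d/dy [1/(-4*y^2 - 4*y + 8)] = (2*y + 1)/(4*(y^2 + y - 2)^2)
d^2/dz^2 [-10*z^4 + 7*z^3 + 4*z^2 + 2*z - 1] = -120*z^2 + 42*z + 8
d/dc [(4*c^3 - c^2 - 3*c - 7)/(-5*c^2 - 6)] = (-20*c^4 - 87*c^2 - 58*c + 18)/(25*c^4 + 60*c^2 + 36)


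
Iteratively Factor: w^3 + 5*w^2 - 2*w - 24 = (w - 2)*(w^2 + 7*w + 12) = (w - 2)*(w + 3)*(w + 4)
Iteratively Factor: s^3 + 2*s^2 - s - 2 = (s + 2)*(s^2 - 1) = (s - 1)*(s + 2)*(s + 1)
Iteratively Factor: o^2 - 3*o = (o)*(o - 3)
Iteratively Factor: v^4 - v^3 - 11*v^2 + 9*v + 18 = (v + 1)*(v^3 - 2*v^2 - 9*v + 18) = (v - 2)*(v + 1)*(v^2 - 9) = (v - 2)*(v + 1)*(v + 3)*(v - 3)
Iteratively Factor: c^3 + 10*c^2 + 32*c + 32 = (c + 4)*(c^2 + 6*c + 8) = (c + 2)*(c + 4)*(c + 4)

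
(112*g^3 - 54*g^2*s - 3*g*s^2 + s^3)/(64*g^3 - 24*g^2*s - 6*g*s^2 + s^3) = (7*g + s)/(4*g + s)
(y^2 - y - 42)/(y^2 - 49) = (y + 6)/(y + 7)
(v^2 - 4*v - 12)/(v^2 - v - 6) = (v - 6)/(v - 3)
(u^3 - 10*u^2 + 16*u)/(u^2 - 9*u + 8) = u*(u - 2)/(u - 1)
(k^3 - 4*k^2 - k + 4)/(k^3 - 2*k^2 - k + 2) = (k - 4)/(k - 2)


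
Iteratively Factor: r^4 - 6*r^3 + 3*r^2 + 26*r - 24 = (r - 1)*(r^3 - 5*r^2 - 2*r + 24) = (r - 3)*(r - 1)*(r^2 - 2*r - 8) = (r - 3)*(r - 1)*(r + 2)*(r - 4)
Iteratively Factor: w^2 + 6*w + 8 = (w + 4)*(w + 2)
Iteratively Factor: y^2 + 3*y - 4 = (y - 1)*(y + 4)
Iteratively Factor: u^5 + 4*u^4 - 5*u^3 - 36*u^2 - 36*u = (u - 3)*(u^4 + 7*u^3 + 16*u^2 + 12*u) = (u - 3)*(u + 2)*(u^3 + 5*u^2 + 6*u) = (u - 3)*(u + 2)*(u + 3)*(u^2 + 2*u) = u*(u - 3)*(u + 2)*(u + 3)*(u + 2)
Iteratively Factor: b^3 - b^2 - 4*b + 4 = (b - 1)*(b^2 - 4) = (b - 1)*(b + 2)*(b - 2)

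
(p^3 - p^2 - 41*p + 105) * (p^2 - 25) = p^5 - p^4 - 66*p^3 + 130*p^2 + 1025*p - 2625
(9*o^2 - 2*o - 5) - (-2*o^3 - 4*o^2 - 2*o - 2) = 2*o^3 + 13*o^2 - 3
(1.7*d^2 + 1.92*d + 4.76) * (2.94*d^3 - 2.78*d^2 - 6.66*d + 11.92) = 4.998*d^5 + 0.9188*d^4 - 2.6652*d^3 - 5.756*d^2 - 8.8152*d + 56.7392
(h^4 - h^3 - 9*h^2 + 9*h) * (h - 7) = h^5 - 8*h^4 - 2*h^3 + 72*h^2 - 63*h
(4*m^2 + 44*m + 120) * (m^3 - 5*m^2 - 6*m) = 4*m^5 + 24*m^4 - 124*m^3 - 864*m^2 - 720*m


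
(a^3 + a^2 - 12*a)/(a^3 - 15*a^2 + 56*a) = (a^2 + a - 12)/(a^2 - 15*a + 56)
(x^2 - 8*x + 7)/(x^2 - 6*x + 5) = (x - 7)/(x - 5)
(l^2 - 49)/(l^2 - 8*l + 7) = (l + 7)/(l - 1)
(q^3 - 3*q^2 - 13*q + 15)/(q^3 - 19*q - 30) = (q - 1)/(q + 2)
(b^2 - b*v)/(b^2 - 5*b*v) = (b - v)/(b - 5*v)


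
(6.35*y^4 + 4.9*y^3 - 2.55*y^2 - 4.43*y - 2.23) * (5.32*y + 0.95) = 33.782*y^5 + 32.1005*y^4 - 8.911*y^3 - 25.9901*y^2 - 16.0721*y - 2.1185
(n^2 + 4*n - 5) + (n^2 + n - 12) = 2*n^2 + 5*n - 17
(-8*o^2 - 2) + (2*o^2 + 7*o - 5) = -6*o^2 + 7*o - 7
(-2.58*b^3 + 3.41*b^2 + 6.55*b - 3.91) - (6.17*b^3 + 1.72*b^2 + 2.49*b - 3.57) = -8.75*b^3 + 1.69*b^2 + 4.06*b - 0.34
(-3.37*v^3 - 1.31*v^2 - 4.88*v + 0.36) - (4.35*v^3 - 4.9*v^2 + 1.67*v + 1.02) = -7.72*v^3 + 3.59*v^2 - 6.55*v - 0.66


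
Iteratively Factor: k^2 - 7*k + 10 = (k - 5)*(k - 2)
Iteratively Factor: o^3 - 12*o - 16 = (o - 4)*(o^2 + 4*o + 4) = (o - 4)*(o + 2)*(o + 2)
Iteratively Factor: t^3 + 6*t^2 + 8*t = (t + 2)*(t^2 + 4*t) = t*(t + 2)*(t + 4)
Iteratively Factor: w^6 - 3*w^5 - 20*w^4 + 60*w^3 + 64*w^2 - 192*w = (w + 2)*(w^5 - 5*w^4 - 10*w^3 + 80*w^2 - 96*w) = w*(w + 2)*(w^4 - 5*w^3 - 10*w^2 + 80*w - 96) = w*(w - 2)*(w + 2)*(w^3 - 3*w^2 - 16*w + 48) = w*(w - 3)*(w - 2)*(w + 2)*(w^2 - 16) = w*(w - 3)*(w - 2)*(w + 2)*(w + 4)*(w - 4)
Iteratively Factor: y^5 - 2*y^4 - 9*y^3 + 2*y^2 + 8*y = (y - 1)*(y^4 - y^3 - 10*y^2 - 8*y) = (y - 1)*(y + 2)*(y^3 - 3*y^2 - 4*y) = y*(y - 1)*(y + 2)*(y^2 - 3*y - 4) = y*(y - 4)*(y - 1)*(y + 2)*(y + 1)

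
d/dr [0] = 0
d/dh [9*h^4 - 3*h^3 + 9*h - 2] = 36*h^3 - 9*h^2 + 9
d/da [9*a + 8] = 9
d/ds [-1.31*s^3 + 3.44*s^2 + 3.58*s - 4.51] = -3.93*s^2 + 6.88*s + 3.58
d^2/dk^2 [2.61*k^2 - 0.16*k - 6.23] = 5.22000000000000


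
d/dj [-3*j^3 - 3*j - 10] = -9*j^2 - 3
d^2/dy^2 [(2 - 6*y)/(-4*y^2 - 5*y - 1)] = 4*((3*y - 1)*(8*y + 5)^2 - (36*y + 11)*(4*y^2 + 5*y + 1))/(4*y^2 + 5*y + 1)^3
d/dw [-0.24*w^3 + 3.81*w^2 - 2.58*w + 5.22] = -0.72*w^2 + 7.62*w - 2.58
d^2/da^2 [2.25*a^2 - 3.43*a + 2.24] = 4.50000000000000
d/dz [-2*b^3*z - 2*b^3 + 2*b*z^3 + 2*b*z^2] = 2*b*(-b^2 + 3*z^2 + 2*z)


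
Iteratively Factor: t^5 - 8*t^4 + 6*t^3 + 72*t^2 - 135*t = (t - 5)*(t^4 - 3*t^3 - 9*t^2 + 27*t) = (t - 5)*(t + 3)*(t^3 - 6*t^2 + 9*t) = t*(t - 5)*(t + 3)*(t^2 - 6*t + 9) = t*(t - 5)*(t - 3)*(t + 3)*(t - 3)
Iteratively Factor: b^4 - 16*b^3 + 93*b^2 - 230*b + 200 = (b - 4)*(b^3 - 12*b^2 + 45*b - 50) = (b - 5)*(b - 4)*(b^2 - 7*b + 10) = (b - 5)^2*(b - 4)*(b - 2)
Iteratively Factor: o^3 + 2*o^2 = (o)*(o^2 + 2*o) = o*(o + 2)*(o)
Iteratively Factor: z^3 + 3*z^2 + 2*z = (z + 1)*(z^2 + 2*z) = z*(z + 1)*(z + 2)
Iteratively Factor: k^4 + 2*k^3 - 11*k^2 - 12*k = (k - 3)*(k^3 + 5*k^2 + 4*k) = k*(k - 3)*(k^2 + 5*k + 4) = k*(k - 3)*(k + 1)*(k + 4)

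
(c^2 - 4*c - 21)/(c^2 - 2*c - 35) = (c + 3)/(c + 5)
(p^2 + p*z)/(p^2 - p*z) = (p + z)/(p - z)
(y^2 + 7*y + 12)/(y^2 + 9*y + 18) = (y + 4)/(y + 6)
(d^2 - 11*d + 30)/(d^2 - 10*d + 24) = (d - 5)/(d - 4)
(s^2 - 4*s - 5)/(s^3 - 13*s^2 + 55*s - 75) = (s + 1)/(s^2 - 8*s + 15)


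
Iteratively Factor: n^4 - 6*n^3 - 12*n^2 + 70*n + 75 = (n - 5)*(n^3 - n^2 - 17*n - 15) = (n - 5)^2*(n^2 + 4*n + 3) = (n - 5)^2*(n + 1)*(n + 3)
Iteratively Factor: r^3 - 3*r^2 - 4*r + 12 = (r + 2)*(r^2 - 5*r + 6) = (r - 3)*(r + 2)*(r - 2)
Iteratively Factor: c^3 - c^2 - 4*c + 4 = (c + 2)*(c^2 - 3*c + 2) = (c - 2)*(c + 2)*(c - 1)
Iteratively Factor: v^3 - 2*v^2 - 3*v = (v + 1)*(v^2 - 3*v) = v*(v + 1)*(v - 3)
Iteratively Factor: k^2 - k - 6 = (k + 2)*(k - 3)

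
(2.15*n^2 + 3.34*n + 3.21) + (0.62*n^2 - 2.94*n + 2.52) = 2.77*n^2 + 0.4*n + 5.73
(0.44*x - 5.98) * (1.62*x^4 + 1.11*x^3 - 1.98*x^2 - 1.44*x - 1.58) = 0.7128*x^5 - 9.1992*x^4 - 7.509*x^3 + 11.2068*x^2 + 7.916*x + 9.4484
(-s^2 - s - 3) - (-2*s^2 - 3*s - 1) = s^2 + 2*s - 2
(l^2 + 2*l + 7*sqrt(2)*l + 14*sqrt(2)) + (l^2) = 2*l^2 + 2*l + 7*sqrt(2)*l + 14*sqrt(2)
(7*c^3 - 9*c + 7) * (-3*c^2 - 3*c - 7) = -21*c^5 - 21*c^4 - 22*c^3 + 6*c^2 + 42*c - 49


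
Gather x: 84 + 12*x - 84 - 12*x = 0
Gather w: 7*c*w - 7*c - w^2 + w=-7*c - w^2 + w*(7*c + 1)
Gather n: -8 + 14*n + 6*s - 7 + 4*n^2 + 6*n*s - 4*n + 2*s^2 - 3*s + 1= 4*n^2 + n*(6*s + 10) + 2*s^2 + 3*s - 14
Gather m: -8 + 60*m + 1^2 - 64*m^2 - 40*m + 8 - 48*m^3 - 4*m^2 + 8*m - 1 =-48*m^3 - 68*m^2 + 28*m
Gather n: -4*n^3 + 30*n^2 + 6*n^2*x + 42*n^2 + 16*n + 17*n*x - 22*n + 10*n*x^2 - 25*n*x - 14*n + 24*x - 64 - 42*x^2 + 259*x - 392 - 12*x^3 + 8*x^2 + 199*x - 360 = -4*n^3 + n^2*(6*x + 72) + n*(10*x^2 - 8*x - 20) - 12*x^3 - 34*x^2 + 482*x - 816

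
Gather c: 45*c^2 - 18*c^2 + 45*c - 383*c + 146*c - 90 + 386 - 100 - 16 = 27*c^2 - 192*c + 180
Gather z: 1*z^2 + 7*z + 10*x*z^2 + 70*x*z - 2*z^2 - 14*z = z^2*(10*x - 1) + z*(70*x - 7)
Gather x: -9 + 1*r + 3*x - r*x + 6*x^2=r + 6*x^2 + x*(3 - r) - 9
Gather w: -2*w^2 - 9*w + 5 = -2*w^2 - 9*w + 5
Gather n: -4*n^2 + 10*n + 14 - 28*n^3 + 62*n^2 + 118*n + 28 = -28*n^3 + 58*n^2 + 128*n + 42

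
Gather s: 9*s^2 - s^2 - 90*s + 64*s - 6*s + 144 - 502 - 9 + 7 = 8*s^2 - 32*s - 360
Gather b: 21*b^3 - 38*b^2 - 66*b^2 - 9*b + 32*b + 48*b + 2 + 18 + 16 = 21*b^3 - 104*b^2 + 71*b + 36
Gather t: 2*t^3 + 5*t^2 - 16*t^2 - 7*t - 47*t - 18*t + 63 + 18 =2*t^3 - 11*t^2 - 72*t + 81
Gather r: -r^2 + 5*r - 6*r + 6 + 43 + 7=-r^2 - r + 56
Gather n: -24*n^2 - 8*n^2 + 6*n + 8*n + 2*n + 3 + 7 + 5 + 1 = -32*n^2 + 16*n + 16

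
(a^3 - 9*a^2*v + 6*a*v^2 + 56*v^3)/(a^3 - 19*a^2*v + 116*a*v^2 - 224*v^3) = (-a - 2*v)/(-a + 8*v)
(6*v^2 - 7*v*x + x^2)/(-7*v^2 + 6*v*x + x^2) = (-6*v + x)/(7*v + x)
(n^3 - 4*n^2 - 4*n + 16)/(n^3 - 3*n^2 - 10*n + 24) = (n + 2)/(n + 3)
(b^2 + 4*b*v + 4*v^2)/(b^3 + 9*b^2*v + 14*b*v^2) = (b + 2*v)/(b*(b + 7*v))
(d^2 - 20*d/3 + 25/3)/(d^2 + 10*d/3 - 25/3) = (d - 5)/(d + 5)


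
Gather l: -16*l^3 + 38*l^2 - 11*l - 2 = -16*l^3 + 38*l^2 - 11*l - 2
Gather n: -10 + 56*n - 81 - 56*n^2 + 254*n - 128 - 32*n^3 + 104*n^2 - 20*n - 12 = -32*n^3 + 48*n^2 + 290*n - 231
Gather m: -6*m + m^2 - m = m^2 - 7*m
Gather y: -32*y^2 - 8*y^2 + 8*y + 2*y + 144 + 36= -40*y^2 + 10*y + 180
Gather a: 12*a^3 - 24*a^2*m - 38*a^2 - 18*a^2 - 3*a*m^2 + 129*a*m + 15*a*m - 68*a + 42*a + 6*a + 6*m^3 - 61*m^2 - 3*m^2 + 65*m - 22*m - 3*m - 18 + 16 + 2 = 12*a^3 + a^2*(-24*m - 56) + a*(-3*m^2 + 144*m - 20) + 6*m^3 - 64*m^2 + 40*m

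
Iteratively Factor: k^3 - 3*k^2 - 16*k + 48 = (k + 4)*(k^2 - 7*k + 12) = (k - 3)*(k + 4)*(k - 4)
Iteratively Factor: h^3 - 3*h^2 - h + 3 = (h + 1)*(h^2 - 4*h + 3) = (h - 3)*(h + 1)*(h - 1)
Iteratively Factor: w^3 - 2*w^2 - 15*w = (w)*(w^2 - 2*w - 15) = w*(w + 3)*(w - 5)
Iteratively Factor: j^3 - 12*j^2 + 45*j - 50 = (j - 5)*(j^2 - 7*j + 10) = (j - 5)*(j - 2)*(j - 5)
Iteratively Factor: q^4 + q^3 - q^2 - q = (q + 1)*(q^3 - q) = (q - 1)*(q + 1)*(q^2 + q) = (q - 1)*(q + 1)^2*(q)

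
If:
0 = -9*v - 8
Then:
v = -8/9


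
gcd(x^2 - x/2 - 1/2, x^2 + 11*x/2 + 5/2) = x + 1/2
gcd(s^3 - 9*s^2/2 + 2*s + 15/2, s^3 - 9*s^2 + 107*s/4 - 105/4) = s^2 - 11*s/2 + 15/2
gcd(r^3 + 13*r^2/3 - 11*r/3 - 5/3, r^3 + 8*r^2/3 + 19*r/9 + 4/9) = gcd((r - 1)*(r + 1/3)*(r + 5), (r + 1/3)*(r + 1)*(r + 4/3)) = r + 1/3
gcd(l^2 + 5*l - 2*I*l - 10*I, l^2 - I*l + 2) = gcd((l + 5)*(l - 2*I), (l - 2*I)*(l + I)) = l - 2*I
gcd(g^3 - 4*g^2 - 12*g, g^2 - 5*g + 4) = 1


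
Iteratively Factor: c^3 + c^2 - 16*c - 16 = (c + 1)*(c^2 - 16) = (c - 4)*(c + 1)*(c + 4)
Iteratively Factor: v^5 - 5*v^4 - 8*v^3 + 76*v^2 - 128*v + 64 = (v - 2)*(v^4 - 3*v^3 - 14*v^2 + 48*v - 32) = (v - 2)*(v - 1)*(v^3 - 2*v^2 - 16*v + 32) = (v - 2)^2*(v - 1)*(v^2 - 16) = (v - 2)^2*(v - 1)*(v + 4)*(v - 4)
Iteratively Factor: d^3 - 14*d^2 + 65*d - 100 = (d - 5)*(d^2 - 9*d + 20) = (d - 5)^2*(d - 4)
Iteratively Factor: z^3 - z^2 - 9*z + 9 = (z - 3)*(z^2 + 2*z - 3) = (z - 3)*(z - 1)*(z + 3)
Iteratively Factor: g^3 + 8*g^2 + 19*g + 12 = (g + 3)*(g^2 + 5*g + 4) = (g + 3)*(g + 4)*(g + 1)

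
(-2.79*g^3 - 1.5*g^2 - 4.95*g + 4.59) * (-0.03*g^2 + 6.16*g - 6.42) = 0.0837*g^5 - 17.1414*g^4 + 8.8203*g^3 - 20.9997*g^2 + 60.0534*g - 29.4678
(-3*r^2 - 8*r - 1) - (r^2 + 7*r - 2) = -4*r^2 - 15*r + 1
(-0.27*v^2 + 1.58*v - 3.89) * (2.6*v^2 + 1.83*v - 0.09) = -0.702*v^4 + 3.6139*v^3 - 7.1983*v^2 - 7.2609*v + 0.3501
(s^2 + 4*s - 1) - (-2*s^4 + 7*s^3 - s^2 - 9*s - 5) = 2*s^4 - 7*s^3 + 2*s^2 + 13*s + 4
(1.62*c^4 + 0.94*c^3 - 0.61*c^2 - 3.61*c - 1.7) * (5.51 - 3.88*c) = -6.2856*c^5 + 5.279*c^4 + 7.5462*c^3 + 10.6457*c^2 - 13.2951*c - 9.367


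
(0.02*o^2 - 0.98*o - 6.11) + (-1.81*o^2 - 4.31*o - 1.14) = -1.79*o^2 - 5.29*o - 7.25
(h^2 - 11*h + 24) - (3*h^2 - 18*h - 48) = -2*h^2 + 7*h + 72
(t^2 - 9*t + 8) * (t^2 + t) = t^4 - 8*t^3 - t^2 + 8*t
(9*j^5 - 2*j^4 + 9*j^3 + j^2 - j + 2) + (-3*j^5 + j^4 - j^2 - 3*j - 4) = 6*j^5 - j^4 + 9*j^3 - 4*j - 2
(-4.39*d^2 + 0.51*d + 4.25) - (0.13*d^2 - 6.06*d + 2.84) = -4.52*d^2 + 6.57*d + 1.41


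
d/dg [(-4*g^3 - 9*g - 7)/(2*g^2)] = -2 + 9/(2*g^2) + 7/g^3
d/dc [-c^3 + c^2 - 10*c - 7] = -3*c^2 + 2*c - 10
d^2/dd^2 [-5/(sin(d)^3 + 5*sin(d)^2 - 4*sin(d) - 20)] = 5*(9*sin(d)^6 + 55*sin(d)^5 + 80*sin(d)^4 + 40*sin(d)^3 + 290*sin(d)^2 - 80*sin(d) - 232)/(sin(d)^3 + 5*sin(d)^2 - 4*sin(d) - 20)^3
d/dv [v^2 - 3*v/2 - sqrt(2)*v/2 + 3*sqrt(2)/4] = 2*v - 3/2 - sqrt(2)/2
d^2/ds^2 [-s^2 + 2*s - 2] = -2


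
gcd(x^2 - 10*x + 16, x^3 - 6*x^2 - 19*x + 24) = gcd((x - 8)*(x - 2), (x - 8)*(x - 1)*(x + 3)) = x - 8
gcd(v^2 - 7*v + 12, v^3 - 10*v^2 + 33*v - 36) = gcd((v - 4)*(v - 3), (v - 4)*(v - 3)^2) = v^2 - 7*v + 12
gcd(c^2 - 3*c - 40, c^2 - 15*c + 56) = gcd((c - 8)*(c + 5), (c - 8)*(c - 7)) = c - 8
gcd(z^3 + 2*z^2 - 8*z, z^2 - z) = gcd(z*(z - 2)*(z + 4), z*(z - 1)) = z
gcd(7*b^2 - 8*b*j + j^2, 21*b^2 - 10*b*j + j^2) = 7*b - j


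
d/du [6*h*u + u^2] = 6*h + 2*u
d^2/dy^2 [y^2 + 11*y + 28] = 2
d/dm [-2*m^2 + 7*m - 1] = 7 - 4*m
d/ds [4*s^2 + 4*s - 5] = 8*s + 4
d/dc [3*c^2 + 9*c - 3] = 6*c + 9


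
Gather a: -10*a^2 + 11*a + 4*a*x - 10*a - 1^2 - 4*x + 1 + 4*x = -10*a^2 + a*(4*x + 1)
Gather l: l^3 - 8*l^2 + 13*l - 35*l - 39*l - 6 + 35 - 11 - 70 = l^3 - 8*l^2 - 61*l - 52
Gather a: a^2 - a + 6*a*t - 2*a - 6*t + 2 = a^2 + a*(6*t - 3) - 6*t + 2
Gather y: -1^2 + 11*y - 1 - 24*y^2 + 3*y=-24*y^2 + 14*y - 2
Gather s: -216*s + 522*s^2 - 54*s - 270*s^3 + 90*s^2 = -270*s^3 + 612*s^2 - 270*s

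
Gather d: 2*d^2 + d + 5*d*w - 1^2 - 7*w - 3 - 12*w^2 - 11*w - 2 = 2*d^2 + d*(5*w + 1) - 12*w^2 - 18*w - 6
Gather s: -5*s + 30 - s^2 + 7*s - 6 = -s^2 + 2*s + 24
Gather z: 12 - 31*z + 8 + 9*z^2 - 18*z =9*z^2 - 49*z + 20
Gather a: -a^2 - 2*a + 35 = -a^2 - 2*a + 35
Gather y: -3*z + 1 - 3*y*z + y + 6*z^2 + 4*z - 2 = y*(1 - 3*z) + 6*z^2 + z - 1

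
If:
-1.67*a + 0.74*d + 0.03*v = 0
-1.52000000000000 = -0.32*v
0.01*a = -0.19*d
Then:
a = 0.08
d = -0.00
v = 4.75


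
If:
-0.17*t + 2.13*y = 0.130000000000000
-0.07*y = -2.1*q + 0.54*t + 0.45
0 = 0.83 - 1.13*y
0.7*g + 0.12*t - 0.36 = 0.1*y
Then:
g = -0.83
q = 2.41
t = 8.44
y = 0.73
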